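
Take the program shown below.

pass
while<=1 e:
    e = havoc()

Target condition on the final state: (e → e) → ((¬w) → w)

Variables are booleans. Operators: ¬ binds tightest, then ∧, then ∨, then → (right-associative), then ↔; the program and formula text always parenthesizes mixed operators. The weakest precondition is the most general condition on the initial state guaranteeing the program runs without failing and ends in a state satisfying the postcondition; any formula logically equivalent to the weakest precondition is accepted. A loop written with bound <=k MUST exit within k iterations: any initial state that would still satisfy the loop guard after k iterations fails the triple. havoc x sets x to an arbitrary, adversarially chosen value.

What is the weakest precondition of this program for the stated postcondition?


Working backward. After the program, the postcondition (e → e) → ((¬w) → w) must hold; in canonical form it is (¬w) → w.
Before the loop (bound <=1), unroll the exhaustion recursion (WP_0 = exit-now case; WP_j = one more guarded iteration, up to j = 1):
  WP_0: (¬e) ∧ ((¬w) → w)
  WP_1: (¬e) ∧ ((¬e) → ((¬w) → w))
So before the loop: (¬e) ∧ ((¬e) → ((¬w) → w))
Before skip: (¬e) ∧ ((¬e) → ((¬w) → w))
Answer: WP = (¬e) ∧ ((¬e) → ((¬w) → w))


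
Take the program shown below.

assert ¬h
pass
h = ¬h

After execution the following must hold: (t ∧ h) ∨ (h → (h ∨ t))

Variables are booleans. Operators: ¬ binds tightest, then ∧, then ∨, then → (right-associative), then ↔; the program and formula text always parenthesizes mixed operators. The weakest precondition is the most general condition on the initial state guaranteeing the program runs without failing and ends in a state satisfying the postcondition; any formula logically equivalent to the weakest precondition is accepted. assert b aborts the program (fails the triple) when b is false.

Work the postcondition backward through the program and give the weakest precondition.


Working backward. After the program, (t ∧ h) ∨ (h → (h ∨ t)) must hold.
Before h := ¬h: (t ∧ (¬h)) ∨ ((¬h) → ((¬h) ∨ t))
Before skip: (t ∧ (¬h)) ∨ ((¬h) → ((¬h) ∨ t))
Before assert ¬h: (¬h) ∧ ((t ∧ (¬h)) ∨ ((¬h) → ((¬h) ∨ t)))
Answer: WP = (¬h) ∧ ((t ∧ (¬h)) ∨ ((¬h) → ((¬h) ∨ t)))


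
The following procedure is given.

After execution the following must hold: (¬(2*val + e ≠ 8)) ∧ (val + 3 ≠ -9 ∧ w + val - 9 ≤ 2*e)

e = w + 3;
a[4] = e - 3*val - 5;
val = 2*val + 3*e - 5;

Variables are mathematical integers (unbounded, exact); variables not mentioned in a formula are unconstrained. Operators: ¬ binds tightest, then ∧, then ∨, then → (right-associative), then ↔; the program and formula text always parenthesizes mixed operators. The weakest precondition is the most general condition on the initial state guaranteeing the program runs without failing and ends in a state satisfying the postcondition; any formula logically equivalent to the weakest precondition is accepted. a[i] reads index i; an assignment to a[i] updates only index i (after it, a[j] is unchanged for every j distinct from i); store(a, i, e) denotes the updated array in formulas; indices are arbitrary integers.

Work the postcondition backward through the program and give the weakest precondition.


Working backward. After the program, the postcondition (¬(2*val + e ≠ 8)) ∧ (val + 3 ≠ -9 ∧ w + val - 9 ≤ 2*e) must hold; in canonical form it is (¬(e + 2*val ≠ 8)) ∧ val ≠ -12 ∧ val + w ≤ 2*e + 9.
Before val := 2*val + 3*e - 5: (¬(7*e + 4*val ≠ 18)) ∧ 3*e + 2*val ≠ -7 ∧ e + 2*val + w ≤ 14
Before a[4] := e - 3*val - 5: (¬(7*e + 4*val ≠ 18)) ∧ 3*e + 2*val ≠ -7 ∧ e + 2*val + w ≤ 14
Before e := w + 3: (¬(4*val + 7*w ≠ -3)) ∧ 2*val + 3*w ≠ -16 ∧ 2*val + 2*w ≤ 11
Answer: WP = (¬(4*val + 7*w ≠ -3)) ∧ 2*val + 3*w ≠ -16 ∧ 2*val + 2*w ≤ 11


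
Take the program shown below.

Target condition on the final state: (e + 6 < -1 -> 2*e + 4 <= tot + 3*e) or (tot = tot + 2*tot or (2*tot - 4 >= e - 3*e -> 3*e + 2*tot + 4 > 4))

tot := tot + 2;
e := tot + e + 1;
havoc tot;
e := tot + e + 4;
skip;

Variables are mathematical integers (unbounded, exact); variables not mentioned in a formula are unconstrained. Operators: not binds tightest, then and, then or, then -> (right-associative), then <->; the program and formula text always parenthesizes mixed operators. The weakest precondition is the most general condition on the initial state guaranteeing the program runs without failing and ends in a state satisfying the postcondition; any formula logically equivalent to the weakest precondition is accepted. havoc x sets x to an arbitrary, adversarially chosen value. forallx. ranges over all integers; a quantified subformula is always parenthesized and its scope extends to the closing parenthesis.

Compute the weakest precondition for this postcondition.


Working backward. After the program, the postcondition (e + 6 < -1 -> 2*e + 4 <= tot + 3*e) or (tot = tot + 2*tot or (2*tot - 4 >= e - 3*e -> 3*e + 2*tot + 4 > 4)) must hold; in canonical form it is (e < -7 -> e + tot >= 4) or 2*tot = 0 or (2*e + 2*tot >= 4 -> 3*e + 2*tot > 0).
Before skip: (e < -7 -> e + tot >= 4) or 2*tot = 0 or (2*e + 2*tot >= 4 -> 3*e + 2*tot > 0)
Before e := tot + e + 4: (e + tot < -11 -> e + 2*tot >= 0) or 2*tot = 0 or (2*e + 4*tot >= -4 -> 3*e + 5*tot > -12)
Before havoc tot: forall tot_1. ((e + tot_1 < -11 -> e + 2*tot_1 >= 0) or 2*tot_1 = 0 or (2*e + 4*tot_1 >= -4 -> 3*e + 5*tot_1 > -12))
Before e := tot + e + 1: forall tot_1. ((e + tot + tot_1 < -12 -> e + tot + 2*tot_1 >= -1) or 2*tot_1 = 0 or (2*e + 2*tot + 4*tot_1 >= -6 -> 3*e + 3*tot + 5*tot_1 > -15))
Before tot := tot + 2: forall tot_1. ((e + tot + tot_1 < -14 -> e + tot + 2*tot_1 >= -3) or 2*tot_1 = 0 or (2*e + 2*tot + 4*tot_1 >= -10 -> 3*e + 3*tot + 5*tot_1 > -21))
Answer: WP = forall tot_1. ((e + tot + tot_1 < -14 -> e + tot + 2*tot_1 >= -3) or 2*tot_1 = 0 or (2*e + 2*tot + 4*tot_1 >= -10 -> 3*e + 3*tot + 5*tot_1 > -21))


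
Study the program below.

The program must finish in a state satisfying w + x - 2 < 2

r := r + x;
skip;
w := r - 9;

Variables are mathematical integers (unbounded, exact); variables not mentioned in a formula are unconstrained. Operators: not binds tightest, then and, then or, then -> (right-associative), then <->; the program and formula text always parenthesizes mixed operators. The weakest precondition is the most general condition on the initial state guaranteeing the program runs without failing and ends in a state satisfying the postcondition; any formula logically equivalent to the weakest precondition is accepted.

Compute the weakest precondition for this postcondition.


Working backward. After the program, the postcondition w + x - 2 < 2 must hold; in canonical form it is w + x < 4.
Before w := r - 9: r + x < 13
Before skip: r + x < 13
Before r := r + x: r + 2*x < 13
Answer: WP = r + 2*x < 13


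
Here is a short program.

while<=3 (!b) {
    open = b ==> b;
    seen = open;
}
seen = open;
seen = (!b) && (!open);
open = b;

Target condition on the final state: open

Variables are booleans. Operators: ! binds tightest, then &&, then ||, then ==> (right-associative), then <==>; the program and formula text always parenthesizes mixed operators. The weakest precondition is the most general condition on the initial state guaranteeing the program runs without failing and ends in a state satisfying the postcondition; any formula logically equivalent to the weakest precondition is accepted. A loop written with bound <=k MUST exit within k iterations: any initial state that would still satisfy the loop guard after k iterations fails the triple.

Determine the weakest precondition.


Working backward. After the program, open must hold.
Before open := b: b
Before seen := (!b) && (!open): b
Before seen := open: b
Before the loop (bound <=3), unroll the exhaustion recursion (WP_0 = exit-now case; WP_j = one more guarded iteration, up to j = 3):
  WP_0: b
  WP_1: (!b) ==> b
  WP_2: (!b) ==> ((!b) ==> b)
  WP_3: (!b) ==> ((!b) ==> ((!b) ==> b))
So before the loop: (!b) ==> ((!b) ==> ((!b) ==> b))
Answer: WP = (!b) ==> ((!b) ==> ((!b) ==> b))


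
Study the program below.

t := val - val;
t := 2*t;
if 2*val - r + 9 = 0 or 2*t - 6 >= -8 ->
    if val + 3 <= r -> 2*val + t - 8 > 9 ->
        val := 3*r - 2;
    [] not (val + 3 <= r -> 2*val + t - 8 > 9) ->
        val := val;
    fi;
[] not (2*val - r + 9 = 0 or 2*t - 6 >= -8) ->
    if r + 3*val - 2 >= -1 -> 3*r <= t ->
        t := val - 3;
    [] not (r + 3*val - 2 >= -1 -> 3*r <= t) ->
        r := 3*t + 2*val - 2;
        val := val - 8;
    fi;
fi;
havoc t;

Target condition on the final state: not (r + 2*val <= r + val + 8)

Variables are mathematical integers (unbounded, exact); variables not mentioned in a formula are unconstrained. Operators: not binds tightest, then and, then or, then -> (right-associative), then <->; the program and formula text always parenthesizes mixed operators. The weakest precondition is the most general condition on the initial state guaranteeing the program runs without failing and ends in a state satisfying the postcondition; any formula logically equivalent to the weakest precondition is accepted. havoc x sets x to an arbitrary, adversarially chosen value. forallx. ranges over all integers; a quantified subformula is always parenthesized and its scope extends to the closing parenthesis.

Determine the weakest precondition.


Working backward. After the program, the postcondition not (r + 2*val <= r + val + 8) must hold; in canonical form it is not (val <= 8).
Before havoc t: not (val <= 8)
Then branch requires ((val <= r - 3 -> t + 2*val > 17) -> (not (3*r <= 10))) and ((not (val <= r - 3 -> t + 2*val > 17)) -> (not (val <= 8))); else branch requires ((r + 3*val >= 1 -> 3*r <= t) -> (not (val <= 8))) and ((not (r + 3*val >= 1 -> 3*r <= t)) -> (not (val <= 16))).
Before the if: ((2*val = r - 9 or 2*t >= -2) -> (((val <= r - 3 -> t + 2*val > 17) -> (not (3*r <= 10))) and ((not (val <= r - 3 -> t + 2*val > 17)) -> (not (val <= 8))))) and ((not (2*val = r - 9 or 2*t >= -2)) -> (((r + 3*val >= 1 -> 3*r <= t) -> (not (val <= 8))) and ((not (r + 3*val >= 1 -> 3*r <= t)) -> (not (val <= 16)))))
Before t := 2*t: ((2*val = r - 9 or 4*t >= -2) -> (((val <= r - 3 -> 2*t + 2*val > 17) -> (not (3*r <= 10))) and ((not (val <= r - 3 -> 2*t + 2*val > 17)) -> (not (val <= 8))))) and ((not (2*val = r - 9 or 4*t >= -2)) -> (((r + 3*val >= 1 -> 3*r <= 2*t) -> (not (val <= 8))) and ((not (r + 3*val >= 1 -> 3*r <= 2*t)) -> (not (val <= 16)))))
Before t := val - val: ((val <= r - 3 -> 2*val > 17) -> (not (3*r <= 10))) and ((not (val <= r - 3 -> 2*val > 17)) -> (not (val <= 8)))
Answer: WP = ((val <= r - 3 -> 2*val > 17) -> (not (3*r <= 10))) and ((not (val <= r - 3 -> 2*val > 17)) -> (not (val <= 8)))


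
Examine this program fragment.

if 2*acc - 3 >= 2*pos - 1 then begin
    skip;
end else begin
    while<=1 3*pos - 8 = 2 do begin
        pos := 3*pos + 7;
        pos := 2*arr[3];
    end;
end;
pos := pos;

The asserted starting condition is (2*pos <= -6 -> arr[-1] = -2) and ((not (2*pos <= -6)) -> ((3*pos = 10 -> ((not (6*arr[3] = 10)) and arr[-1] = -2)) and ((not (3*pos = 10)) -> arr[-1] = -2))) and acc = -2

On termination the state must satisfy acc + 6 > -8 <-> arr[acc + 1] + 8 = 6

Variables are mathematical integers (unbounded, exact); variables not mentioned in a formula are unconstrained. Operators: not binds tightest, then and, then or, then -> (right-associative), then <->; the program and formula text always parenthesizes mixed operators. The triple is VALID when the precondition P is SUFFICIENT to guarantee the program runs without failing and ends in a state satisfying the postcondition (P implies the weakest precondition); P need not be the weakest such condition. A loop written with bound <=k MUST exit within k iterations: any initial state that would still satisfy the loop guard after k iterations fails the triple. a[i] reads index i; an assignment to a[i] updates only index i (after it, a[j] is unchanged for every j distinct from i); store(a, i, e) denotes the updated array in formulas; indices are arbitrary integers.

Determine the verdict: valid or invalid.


Working backward. After the program, the postcondition acc + 6 > -8 <-> arr[acc + 1] + 8 = 6 must hold; in canonical form it is acc > -14 <-> arr[acc + 1] = -2.
Before pos := pos: acc > -14 <-> arr[acc + 1] = -2
Then branch requires acc > -14 <-> arr[acc + 1] = -2; else branch requires (3*pos = 10 -> ((not (6*arr[3] = 10)) and (acc > -14 <-> arr[acc + 1] = -2))) and ((not (3*pos = 10)) -> (acc > -14 <-> arr[acc + 1] = -2)).
Before the if: (2*acc >= 2*pos + 2 -> (acc > -14 <-> arr[acc + 1] = -2)) and ((not (2*acc >= 2*pos + 2)) -> ((3*pos = 10 -> ((not (6*arr[3] = 10)) and (acc > -14 <-> arr[acc + 1] = -2))) and ((not (3*pos = 10)) -> (acc > -14 <-> arr[acc + 1] = -2))))
The weakest precondition is (2*acc >= 2*pos + 2 -> (acc > -14 <-> arr[acc + 1] = -2)) and ((not (2*acc >= 2*pos + 2)) -> ((3*pos = 10 -> ((not (6*arr[3] = 10)) and (acc > -14 <-> arr[acc + 1] = -2))) and ((not (3*pos = 10)) -> (acc > -14 <-> arr[acc + 1] = -2)))).
Check whether (2*pos <= -6 -> arr[-1] = -2) and ((not (2*pos <= -6)) -> ((3*pos = 10 -> ((not (6*arr[3] = 10)) and arr[-1] = -2)) and ((not (3*pos = 10)) -> arr[-1] = -2))) and acc = -2 implies it.
Every state satisfying the precondition satisfies the weakest precondition: the implication holds.
Answer: valid


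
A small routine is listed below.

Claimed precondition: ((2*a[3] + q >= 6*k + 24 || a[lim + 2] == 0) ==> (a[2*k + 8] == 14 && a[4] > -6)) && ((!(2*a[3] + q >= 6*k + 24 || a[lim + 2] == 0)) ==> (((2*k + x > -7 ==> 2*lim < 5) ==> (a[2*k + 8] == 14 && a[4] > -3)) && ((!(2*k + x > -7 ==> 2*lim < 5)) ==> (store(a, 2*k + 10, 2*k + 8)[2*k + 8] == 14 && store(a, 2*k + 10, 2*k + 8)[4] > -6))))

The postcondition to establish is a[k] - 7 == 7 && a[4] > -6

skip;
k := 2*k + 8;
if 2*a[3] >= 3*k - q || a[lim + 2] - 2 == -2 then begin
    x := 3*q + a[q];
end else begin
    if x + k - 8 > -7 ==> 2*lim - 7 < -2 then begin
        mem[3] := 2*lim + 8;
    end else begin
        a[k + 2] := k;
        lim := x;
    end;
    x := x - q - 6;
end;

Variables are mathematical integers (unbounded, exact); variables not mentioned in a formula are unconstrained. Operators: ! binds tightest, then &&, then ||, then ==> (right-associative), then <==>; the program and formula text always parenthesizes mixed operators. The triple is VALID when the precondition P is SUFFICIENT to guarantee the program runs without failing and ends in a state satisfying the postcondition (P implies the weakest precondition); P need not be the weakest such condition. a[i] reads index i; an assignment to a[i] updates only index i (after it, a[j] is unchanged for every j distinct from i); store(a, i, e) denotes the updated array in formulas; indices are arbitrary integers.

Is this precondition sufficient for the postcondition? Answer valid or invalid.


Working backward. After the program, the postcondition a[k] - 7 == 7 && a[4] > -6 must hold; in canonical form it is a[k] == 14 && a[4] > -6.
Then branch requires a[k] == 14 && a[4] > -6; else branch requires ((k + x > 1 ==> 2*lim < 5) ==> (a[k] == 14 && a[4] > -6)) && ((!(k + x > 1 ==> 2*lim < 5)) ==> (store(a, k + 2, k)[k] == 14 && store(a, k + 2, k)[4] > -6)).
Before the if: ((2*a[3] + q >= 3*k || a[lim + 2] == 0) ==> (a[k] == 14 && a[4] > -6)) && ((!(2*a[3] + q >= 3*k || a[lim + 2] == 0)) ==> (((k + x > 1 ==> 2*lim < 5) ==> (a[k] == 14 && a[4] > -6)) && ((!(k + x > 1 ==> 2*lim < 5)) ==> (store(a, k + 2, k)[k] == 14 && store(a, k + 2, k)[4] > -6))))
Before k := 2*k + 8: ((2*a[3] + q >= 6*k + 24 || a[lim + 2] == 0) ==> (a[2*k + 8] == 14 && a[4] > -6)) && ((!(2*a[3] + q >= 6*k + 24 || a[lim + 2] == 0)) ==> (((2*k + x > -7 ==> 2*lim < 5) ==> (a[2*k + 8] == 14 && a[4] > -6)) && ((!(2*k + x > -7 ==> 2*lim < 5)) ==> (store(a, 2*k + 10, 2*k + 8)[2*k + 8] == 14 && store(a, 2*k + 10, 2*k + 8)[4] > -6))))
Before skip: ((2*a[3] + q >= 6*k + 24 || a[lim + 2] == 0) ==> (a[2*k + 8] == 14 && a[4] > -6)) && ((!(2*a[3] + q >= 6*k + 24 || a[lim + 2] == 0)) ==> (((2*k + x > -7 ==> 2*lim < 5) ==> (a[2*k + 8] == 14 && a[4] > -6)) && ((!(2*k + x > -7 ==> 2*lim < 5)) ==> (store(a, 2*k + 10, 2*k + 8)[2*k + 8] == 14 && store(a, 2*k + 10, 2*k + 8)[4] > -6))))
The weakest precondition is ((2*a[3] + q >= 6*k + 24 || a[lim + 2] == 0) ==> (a[2*k + 8] == 14 && a[4] > -6)) && ((!(2*a[3] + q >= 6*k + 24 || a[lim + 2] == 0)) ==> (((2*k + x > -7 ==> 2*lim < 5) ==> (a[2*k + 8] == 14 && a[4] > -6)) && ((!(2*k + x > -7 ==> 2*lim < 5)) ==> (store(a, 2*k + 10, 2*k + 8)[2*k + 8] == 14 && store(a, 2*k + 10, 2*k + 8)[4] > -6)))).
Check whether ((2*a[3] + q >= 6*k + 24 || a[lim + 2] == 0) ==> (a[2*k + 8] == 14 && a[4] > -6)) && ((!(2*a[3] + q >= 6*k + 24 || a[lim + 2] == 0)) ==> (((2*k + x > -7 ==> 2*lim < 5) ==> (a[2*k + 8] == 14 && a[4] > -3)) && ((!(2*k + x > -7 ==> 2*lim < 5)) ==> (store(a, 2*k + 10, 2*k + 8)[2*k + 8] == 14 && store(a, 2*k + 10, 2*k + 8)[4] > -6)))) implies it.
Every state satisfying the precondition satisfies the weakest precondition: the implication holds.
Answer: valid


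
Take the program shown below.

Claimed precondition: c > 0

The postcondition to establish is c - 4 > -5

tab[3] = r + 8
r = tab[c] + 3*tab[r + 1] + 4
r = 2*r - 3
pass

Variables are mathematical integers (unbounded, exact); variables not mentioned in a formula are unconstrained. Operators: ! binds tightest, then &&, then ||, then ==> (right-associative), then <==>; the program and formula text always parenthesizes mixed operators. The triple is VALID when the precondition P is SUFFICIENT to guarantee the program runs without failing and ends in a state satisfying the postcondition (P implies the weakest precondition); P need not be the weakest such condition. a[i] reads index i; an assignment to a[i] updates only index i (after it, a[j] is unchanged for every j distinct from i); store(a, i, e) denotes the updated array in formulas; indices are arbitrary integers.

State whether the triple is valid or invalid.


Working backward. After the program, the postcondition c - 4 > -5 must hold; in canonical form it is c > -1.
Before skip: c > -1
Before r := 2*r - 3: c > -1
Before r := tab[c] + 3*tab[r + 1] + 4: c > -1
Before tab[3] := r + 8: c > -1
The weakest precondition is c > -1.
Check whether c > 0 implies it.
Every state satisfying the precondition satisfies the weakest precondition: the implication holds.
Answer: valid


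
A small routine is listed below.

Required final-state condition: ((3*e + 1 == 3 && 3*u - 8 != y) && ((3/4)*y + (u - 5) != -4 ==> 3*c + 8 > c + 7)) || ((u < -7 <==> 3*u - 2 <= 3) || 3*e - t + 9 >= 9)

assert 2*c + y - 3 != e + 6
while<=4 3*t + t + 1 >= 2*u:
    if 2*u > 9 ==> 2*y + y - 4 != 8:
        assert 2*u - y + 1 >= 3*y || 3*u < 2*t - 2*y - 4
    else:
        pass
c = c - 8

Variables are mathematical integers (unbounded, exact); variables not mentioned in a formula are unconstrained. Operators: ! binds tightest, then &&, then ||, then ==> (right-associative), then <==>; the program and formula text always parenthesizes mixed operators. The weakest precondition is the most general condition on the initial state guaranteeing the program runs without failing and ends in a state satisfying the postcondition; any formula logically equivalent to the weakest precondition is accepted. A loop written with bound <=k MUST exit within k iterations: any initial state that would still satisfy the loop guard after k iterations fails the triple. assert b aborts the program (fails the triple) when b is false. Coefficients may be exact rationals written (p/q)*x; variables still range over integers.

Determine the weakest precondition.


Working backward. After the program, the postcondition ((3*e + 1 == 3 && 3*u - 8 != y) && ((3/4)*y + (u - 5) != -4 ==> 3*c + 8 > c + 7)) || ((u < -7 <==> 3*u - 2 <= 3) || 3*e - t + 9 >= 9) must hold; in canonical form it is (3*e == 2 && 3*u != y + 8 && (u + (3/4)*y != 1 ==> 2*c > -1)) || (u < -7 <==> 3*u <= 5) || 3*e >= t.
Before c := c - 8: (3*e == 2 && 3*u != y + 8 && (u + (3/4)*y != 1 ==> 2*c > 15)) || (u < -7 <==> 3*u <= 5) || 3*e >= t
Before the loop (bound <=4), unroll the exhaustion recursion (WP_0 = exit-now case; WP_j = one more guarded iteration, up to j = 4):
  WP_0: (!(4*t >= 2*u - 1)) && ((3*e == 2 && 3*u != y + 8 && (u + (3/4)*y != 1 ==> 2*c > 15)) || (u < -7 <==> 3*u <= 5) || 3*e >= t)
  WP_1: (4*t >= 2*u - 1 ==> (((2*u > 9 ==> 3*y != 12) ==> ((2*u >= 4*y - 1 || 3*u + 2*y < 2*t - 4) && (!(4*t >= 2*u - 1)) && ((3*e == 2 && 3*u != y + 8 && (u + (3/4)*y != 1 ==> 2*c > 15)) || (u < -7 <==> 3*u <= 5) || 3*e >= t))) && ((!(2*u > 9 ==> 3*y != 12)) ==> ((!(4*t >= 2*u - 1)) && ((3*e == 2 && 3*u != y + 8 && (u + (3/4)*y != 1 ==> 2*c > 15)) || (u < -7 <==> 3*u <= 5) || 3*e >= t))))) && ((!(4*t >= 2*u - 1)) ==> ((3*e == 2 && 3*u != y + 8 && (u + (3/4)*y != 1 ==> 2*c > 15)) || (u < -7 <==> 3*u <= 5) || 3*e >= t))
  WP_2: (4*t >= 2*u - 1 ==> (((2*u > 9 ==> 3*y != 12) ==> ((2*u >= 4*y - 1 || 3*u + 2*y < 2*t - 4) && (4*t >= 2*u - 1 ==> (((2*u > 9 ==> 3*y != 12) ==> ((2*u >= 4*y - 1 || 3*u + 2*y < 2*t - 4) && (!(4*t >= 2*u - 1)) && ((3*e == 2 && 3*u != y + 8 && (u + (3/4)*y != 1 ==> 2*c > 15)) || (u < -7 <==> 3*u <= 5) || 3*e >= t))) && ((!(2*u > 9 ==> 3*y != 12)) ==> ((!(4*t >= 2*u - 1)) && ((3*e == 2 && 3*u != y + 8 && (u + (3/4)*y != 1 ==> 2*c > 15)) || (u < -7 <==> 3*u <= 5) || 3*e >= t))))) && ((!(4*t >= 2*u - 1)) ==> ((3*e == 2 && 3*u != y + 8 && (u + (3/4)*y != 1 ==> 2*c > 15)) || (u < -7 <==> 3*u <= 5) || 3*e >= t)))) && ((!(2*u > 9 ==> 3*y != 12)) ==> ((4*t >= 2*u - 1 ==> (((2*u > 9 ==> 3*y != 12) ==> ((2*u >= 4*y - 1 || 3*u + 2*y < 2*t - 4) && (!(4*t >= 2*u - 1)) && ((3*e == 2 && 3*u != y + 8 && (u + (3/4)*y != 1 ==> 2*c > 15)) || (u < -7 <==> 3*u <= 5) || 3*e >= t))) && ((!(2*u > 9 ==> 3*y != 12)) ==> ((!(4*t >= 2*u - 1)) && ((3*e == 2 && 3*u != y + 8 && (u + (3/4)*y != 1 ==> 2*c > 15)) || (u < -7 <==> 3*u <= 5) || 3*e >= t))))) && ((!(4*t >= 2*u - 1)) ==> ((3*e == 2 && 3*u != y + 8 && (u + (3/4)*y != 1 ==> 2*c > 15)) || (u < -7 <==> 3*u <= 5) || 3*e >= t)))))) && ((!(4*t >= 2*u - 1)) ==> ((3*e == 2 && 3*u != y + 8 && (u + (3/4)*y != 1 ==> 2*c > 15)) || (u < -7 <==> 3*u <= 5) || 3*e >= t))
  WP_3: (4*t >= 2*u - 1 ==> (((2*u > 9 ==> 3*y != 12) ==> ((2*u >= 4*y - 1 || 3*u + 2*y < 2*t - 4) && (4*t >= 2*u - 1 ==> (((2*u > 9 ==> 3*y != 12) ==> ((2*u >= 4*y - 1 || 3*u + 2*y < 2*t - 4) && (4*t >= 2*u - 1 ==> (((2*u > 9 ==> 3*y != 12) ==> ((2*u >= 4*y - 1 || 3*u + 2*y < 2*t - 4) && (!(4*t >= 2*u - 1)) && ((3*e == 2 && 3*u != y + 8 && (u + (3/4)*y != 1 ==> 2*c > 15)) || (u < -7 <==> 3*u <= 5) || 3*e >= t))) && ((!(2*u > 9 ==> 3*y != 12)) ==> ((!(4*t >= 2*u - 1)) && ((3*e == 2 && 3*u != y + 8 && (u + (3/4)*y != 1 ==> 2*c > 15)) || (u < -7 <==> 3*u <= 5) || 3*e >= t))))) && ((!(4*t >= 2*u - 1)) ==> ((3*e == 2 && 3*u != y + 8 && (u + (3/4)*y != 1 ==> 2*c > 15)) || (u < -7 <==> 3*u <= 5) || 3*e >= t)))) && ((!(2*u > 9 ==> 3*y != 12)) ==> ((4*t >= 2*u - 1 ==> (((2*u > 9 ==> 3*y != 12) ==> ((2*u >= 4*y - 1 || 3*u + 2*y < 2*t - 4) && (!(4*t >= 2*u - 1)) && ((3*e == 2 && 3*u != y + 8 && (u + (3/4)*y != 1 ==> 2*c > 15)) || (u < -7 <==> 3*u <= 5) || 3*e >= t))) && ((!(2*u > 9 ==> 3*y != 12)) ==> ((!(4*t >= 2*u - 1)) && ((3*e == 2 && 3*u != y + 8 && (u + (3/4)*y != 1 ==> 2*c > 15)) || (u < -7 <==> 3*u <= 5) || 3*e >= t))))) && ((!(4*t >= 2*u - 1)) ==> ((3*e == 2 && 3*u != y + 8 && (u + (3/4)*y != 1 ==> 2*c > 15)) || (u < -7 <==> 3*u <= 5) || 3*e >= t)))))) && ((!(4*t >= 2*u - 1)) ==> ((3*e == 2 && 3*u != y + 8 && (u + (3/4)*y != 1 ==> 2*c > 15)) || (u < -7 <==> 3*u <= 5) || 3*e >= t)))) && ((!(2*u > 9 ==> 3*y != 12)) ==> ((4*t >= 2*u - 1 ==> (((2*u > 9 ==> 3*y != 12) ==> ((2*u >= 4*y - 1 || 3*u + 2*y < 2*t - 4) && (4*t >= 2*u - 1 ==> (((2*u > 9 ==> 3*y != 12) ==> ((2*u >= 4*y - 1 || 3*u + 2*y < 2*t - 4) && (!(4*t >= 2*u - 1)) && ((3*e == 2 && 3*u != y + 8 && (u + (3/4)*y != 1 ==> 2*c > 15)) || (u < -7 <==> 3*u <= 5) || 3*e >= t))) && ((!(2*u > 9 ==> 3*y != 12)) ==> ((!(4*t >= 2*u - 1)) && ((3*e == 2 && 3*u != y + 8 && (u + (3/4)*y != 1 ==> 2*c > 15)) || (u < -7 <==> 3*u <= 5) || 3*e >= t))))) && ((!(4*t >= 2*u - 1)) ==> ((3*e == 2 && 3*u != y + 8 && (u + (3/4)*y != 1 ==> 2*c > 15)) || (u < -7 <==> 3*u <= 5) || 3*e >= t)))) && ((!(2*u > 9 ==> 3*y != 12)) ==> ((4*t >= 2*u - 1 ==> (((2*u > 9 ==> 3*y != 12) ==> ((2*u >= 4*y - 1 || 3*u + 2*y < 2*t - 4) && (!(4*t >= 2*u - 1)) && ((3*e == 2 && 3*u != y + 8 && (u + (3/4)*y != 1 ==> 2*c > 15)) || (u < -7 <==> 3*u <= 5) || 3*e >= t))) && ((!(2*u > 9 ==> 3*y != 12)) ==> ((!(4*t >= 2*u - 1)) && ((3*e == 2 && 3*u != y + 8 && (u + (3/4)*y != 1 ==> 2*c > 15)) || (u < -7 <==> 3*u <= 5) || 3*e >= t))))) && ((!(4*t >= 2*u - 1)) ==> ((3*e == 2 && 3*u != y + 8 && (u + (3/4)*y != 1 ==> 2*c > 15)) || (u < -7 <==> 3*u <= 5) || 3*e >= t)))))) && ((!(4*t >= 2*u - 1)) ==> ((3*e == 2 && 3*u != y + 8 && (u + (3/4)*y != 1 ==> 2*c > 15)) || (u < -7 <==> 3*u <= 5) || 3*e >= t)))))) && ((!(4*t >= 2*u - 1)) ==> ((3*e == 2 && 3*u != y + 8 && (u + (3/4)*y != 1 ==> 2*c > 15)) || (u < -7 <==> 3*u <= 5) || 3*e >= t))
  WP_4: (4*t >= 2*u - 1 ==> (((2*u > 9 ==> 3*y != 12) ==> ((2*u >= 4*y - 1 || 3*u + 2*y < 2*t - 4) && (4*t >= 2*u - 1 ==> (((2*u > 9 ==> 3*y != 12) ==> ((2*u >= 4*y - 1 || 3*u + 2*y < 2*t - 4) && (4*t >= 2*u - 1 ==> (((2*u > 9 ==> 3*y != 12) ==> ((2*u >= 4*y - 1 || 3*u + 2*y < 2*t - 4) && (4*t >= 2*u - 1 ==> (((2*u > 9 ==> 3*y != 12) ==> ((2*u >= 4*y - 1 || 3*u + 2*y < 2*t - 4) && (!(4*t >= 2*u - 1)) && ((3*e == 2 && 3*u != y + 8 && (u + (3/4)*y != 1 ==> 2*c > 15)) || (u < -7 <==> 3*u <= 5) || 3*e >= t))) && ((!(2*u > 9 ==> 3*y != 12)) ==> ((!(4*t >= 2*u - 1)) && ((3*e == 2 && 3*u != y + 8 && (u + (3/4)*y != 1 ==> 2*c > 15)) || (u < -7 <==> 3*u <= 5) || 3*e >= t))))) && ((!(4*t >= 2*u - 1)) ==> ((3*e == 2 && 3*u != y + 8 && (u + (3/4)*y != 1 ==> 2*c > 15)) || (u < -7 <==> 3*u <= 5) || 3*e >= t)))) && ((!(2*u > 9 ==> 3*y != 12)) ==> ((4*t >= 2*u - 1 ==> (((2*u > 9 ==> 3*y != 12) ==> ((2*u >= 4*y - 1 || 3*u + 2*y < 2*t - 4) && (!(4*t >= 2*u - 1)) && ((3*e == 2 && 3*u != y + 8 && (u + (3/4)*y != 1 ==> 2*c > 15)) || (u < -7 <==> 3*u <= 5) || 3*e >= t))) && ((!(2*u > 9 ==> 3*y != 12)) ==> ((!(4*t >= 2*u - 1)) && ((3*e == 2 && 3*u != y + 8 && (u + (3/4)*y != 1 ==> 2*c > 15)) || (u < -7 <==> 3*u <= 5) || 3*e >= t))))) && ((!(4*t >= 2*u - 1)) ==> ((3*e == 2 && 3*u != y + 8 && (u + (3/4)*y != 1 ==> 2*c > 15)) || (u < -7 <==> 3*u <= 5) || 3*e >= t)))))) && ((!(4*t >= 2*u - 1)) ==> ((3*e == 2 && 3*u != y + 8 && (u + (3/4)*y != 1 ==> 2*c > 15)) || (u < -7 <==> 3*u <= 5) || 3*e >= t)))) && ((!(2*u > 9 ==> 3*y != 12)) ==> ((4*t >= 2*u - 1 ==> (((2*u > 9 ==> 3*y != 12) ==> ((2*u >= 4*y - 1 || 3*u + 2*y < 2*t - 4) && (4*t >= 2*u - 1 ==> (((2*u > 9 ==> 3*y != 12) ==> ((2*u >= 4*y - 1 || 3*u + 2*y < 2*t - 4) && (!(4*t >= 2*u - 1)) && ((3*e == 2 && 3*u != y + 8 && (u + (3/4)*y != 1 ==> 2*c > 15)) || (u < -7 <==> 3*u <= 5) || 3*e >= t))) && ((!(2*u > 9 ==> 3*y != 12)) ==> ((!(4*t >= 2*u - 1)) && ((3*e == 2 && 3*u != y + 8 && (u + (3/4)*y != 1 ==> 2*c > 15)) || (u < -7 <==> 3*u <= 5) || 3*e >= t))))) && ((!(4*t >= 2*u - 1)) ==> ((3*e == 2 && 3*u != y + 8 && (u + (3/4)*y != 1 ==> 2*c > 15)) || (u < -7 <==> 3*u <= 5) || 3*e >= t)))) && ((!(2*u > 9 ==> 3*y != 12)) ==> ((4*t >= 2*u - 1 ==> (((2*u > 9 ==> 3*y != 12) ==> ((2*u >= 4*y - 1 || 3*u + 2*y < 2*t - 4) && (!(4*t >= 2*u - 1)) && ((3*e == 2 && 3*u != y + 8 && (u + (3/4)*y != 1 ==> 2*c > 15)) || (u < -7 <==> 3*u <= 5) || 3*e >= t))) && ((!(2*u > 9 ==> 3*y != 12)) ==> ((!(4*t >= 2*u - 1)) && ((3*e == 2 && 3*u != y + 8 && (u + (3/4)*y != 1 ==> 2*c > 15)) || (u < -7 <==> 3*u <= 5) || 3*e >= t))))) && ((!(4*t >= 2*u - 1)) ==> ((3*e == 2 && 3*u != y + 8 && (u + (3/4)*y != 1 ==> 2*c > 15)) || (u < -7 <==> 3*u <= 5) || 3*e >= t)))))) && ((!(4*t >= 2*u - 1)) ==> ((3*e == 2 && 3*u != y + 8 && (u + (3/4)*y != 1 ==> 2*c > 15)) || (u < -7 <==> 3*u <= 5) || 3*e >= t)))))) && ((!(4*t >= 2*u - 1)) ==> ((3*e == 2 && 3*u != y + 8 && (u + (3/4)*y != 1 ==> 2*c > 15)) || (u < -7 <==> 3*u <= 5) || 3*e >= t)))) && ((!(2*u > 9 ==> 3*y != 12)) ==> ((4*t >= 2*u - 1 ==> (((2*u > 9 ==> 3*y != 12) ==> ((2*u >= 4*y - 1 || 3*u + 2*y < 2*t - 4) && (4*t >= 2*u - 1 ==> (((2*u > 9 ==> 3*y != 12) ==> ((2*u >= 4*y - 1 || 3*u + 2*y < 2*t - 4) && (4*t >= 2*u - 1 ==> (((2*u > 9 ==> 3*y != 12) ==> ((2*u >= 4*y - 1 || 3*u + 2*y < 2*t - 4) && (!(4*t >= 2*u - 1)) && ((3*e == 2 && 3*u != y + 8 && (u + (3/4)*y != 1 ==> 2*c > 15)) || (u < -7 <==> 3*u <= 5) || 3*e >= t))) && ((!(2*u > 9 ==> 3*y != 12)) ==> ((!(4*t >= 2*u - 1)) && ((3*e == 2 && 3*u != y + 8 && (u + (3/4)*y != 1 ==> 2*c > 15)) || (u < -7 <==> 3*u <= 5) || 3*e >= t))))) && ((!(4*t >= 2*u - 1)) ==> ((3*e == 2 && 3*u != y + 8 && (u + (3/4)*y != 1 ==> 2*c > 15)) || (u < -7 <==> 3*u <= 5) || 3*e >= t)))) && ((!(2*u > 9 ==> 3*y != 12)) ==> ((4*t >= 2*u - 1 ==> (((2*u > 9 ==> 3*y != 12) ==> ((2*u >= 4*y - 1 || 3*u + 2*y < 2*t - 4) && (!(4*t >= 2*u - 1)) && ((3*e == 2 && 3*u != y + 8 && (u + (3/4)*y != 1 ==> 2*c > 15)) || (u < -7 <==> 3*u <= 5) || 3*e >= t))) && ((!(2*u > 9 ==> 3*y != 12)) ==> ((!(4*t >= 2*u - 1)) && ((3*e == 2 && 3*u != y + 8 && (u + (3/4)*y != 1 ==> 2*c > 15)) || (u < -7 <==> 3*u <= 5) || 3*e >= t))))) && ((!(4*t >= 2*u - 1)) ==> ((3*e == 2 && 3*u != y + 8 && (u + (3/4)*y != 1 ==> 2*c > 15)) || (u < -7 <==> 3*u <= 5) || 3*e >= t)))))) && ((!(4*t >= 2*u - 1)) ==> ((3*e == 2 && 3*u != y + 8 && (u + (3/4)*y != 1 ==> 2*c > 15)) || (u < -7 <==> 3*u <= 5) || 3*e >= t)))) && ((!(2*u > 9 ==> 3*y != 12)) ==> ((4*t >= 2*u - 1 ==> (((2*u > 9 ==> 3*y != 12) ==> ((2*u >= 4*y - 1 || 3*u + 2*y < 2*t - 4) && (4*t >= 2*u - 1 ==> (((2*u > 9 ==> 3*y != 12) ==> ((2*u >= 4*y - 1 || 3*u + 2*y < 2*t - 4) && (!(4*t >= 2*u - 1)) && ((3*e == 2 && 3*u != y + 8 && (u + (3/4)*y != 1 ==> 2*c > 15)) || (u < -7 <==> 3*u <= 5) || 3*e >= t))) && ((!(2*u > 9 ==> 3*y != 12)) ==> ((!(4*t >= 2*u - 1)) && ((3*e == 2 && 3*u != y + 8 && (u + (3/4)*y != 1 ==> 2*c > 15)) || (u < -7 <==> 3*u <= 5) || 3*e >= t))))) && ((!(4*t >= 2*u - 1)) ==> ((3*e == 2 && 3*u != y + 8 && (u + (3/4)*y != 1 ==> 2*c > 15)) || (u < -7 <==> 3*u <= 5) || 3*e >= t)))) && ((!(2*u > 9 ==> 3*y != 12)) ==> ((4*t >= 2*u - 1 ==> (((2*u > 9 ==> 3*y != 12) ==> ((2*u >= 4*y - 1 || 3*u + 2*y < 2*t - 4) && (!(4*t >= 2*u - 1)) && ((3*e == 2 && 3*u != y + 8 && (u + (3/4)*y != 1 ==> 2*c > 15)) || (u < -7 <==> 3*u <= 5) || 3*e >= t))) && ((!(2*u > 9 ==> 3*y != 12)) ==> ((!(4*t >= 2*u - 1)) && ((3*e == 2 && 3*u != y + 8 && (u + (3/4)*y != 1 ==> 2*c > 15)) || (u < -7 <==> 3*u <= 5) || 3*e >= t))))) && ((!(4*t >= 2*u - 1)) ==> ((3*e == 2 && 3*u != y + 8 && (u + (3/4)*y != 1 ==> 2*c > 15)) || (u < -7 <==> 3*u <= 5) || 3*e >= t)))))) && ((!(4*t >= 2*u - 1)) ==> ((3*e == 2 && 3*u != y + 8 && (u + (3/4)*y != 1 ==> 2*c > 15)) || (u < -7 <==> 3*u <= 5) || 3*e >= t)))))) && ((!(4*t >= 2*u - 1)) ==> ((3*e == 2 && 3*u != y + 8 && (u + (3/4)*y != 1 ==> 2*c > 15)) || (u < -7 <==> 3*u <= 5) || 3*e >= t)))))) && ((!(4*t >= 2*u - 1)) ==> ((3*e == 2 && 3*u != y + 8 && (u + (3/4)*y != 1 ==> 2*c > 15)) || (u < -7 <==> 3*u <= 5) || 3*e >= t))
So before the loop: (4*t >= 2*u - 1 ==> (((2*u > 9 ==> 3*y != 12) ==> ((2*u >= 4*y - 1 || 3*u + 2*y < 2*t - 4) && (4*t >= 2*u - 1 ==> (((2*u > 9 ==> 3*y != 12) ==> ((2*u >= 4*y - 1 || 3*u + 2*y < 2*t - 4) && (4*t >= 2*u - 1 ==> (((2*u > 9 ==> 3*y != 12) ==> ((2*u >= 4*y - 1 || 3*u + 2*y < 2*t - 4) && (4*t >= 2*u - 1 ==> (((2*u > 9 ==> 3*y != 12) ==> ((2*u >= 4*y - 1 || 3*u + 2*y < 2*t - 4) && (!(4*t >= 2*u - 1)) && ((3*e == 2 && 3*u != y + 8 && (u + (3/4)*y != 1 ==> 2*c > 15)) || (u < -7 <==> 3*u <= 5) || 3*e >= t))) && ((!(2*u > 9 ==> 3*y != 12)) ==> ((!(4*t >= 2*u - 1)) && ((3*e == 2 && 3*u != y + 8 && (u + (3/4)*y != 1 ==> 2*c > 15)) || (u < -7 <==> 3*u <= 5) || 3*e >= t))))) && ((!(4*t >= 2*u - 1)) ==> ((3*e == 2 && 3*u != y + 8 && (u + (3/4)*y != 1 ==> 2*c > 15)) || (u < -7 <==> 3*u <= 5) || 3*e >= t)))) && ((!(2*u > 9 ==> 3*y != 12)) ==> ((4*t >= 2*u - 1 ==> (((2*u > 9 ==> 3*y != 12) ==> ((2*u >= 4*y - 1 || 3*u + 2*y < 2*t - 4) && (!(4*t >= 2*u - 1)) && ((3*e == 2 && 3*u != y + 8 && (u + (3/4)*y != 1 ==> 2*c > 15)) || (u < -7 <==> 3*u <= 5) || 3*e >= t))) && ((!(2*u > 9 ==> 3*y != 12)) ==> ((!(4*t >= 2*u - 1)) && ((3*e == 2 && 3*u != y + 8 && (u + (3/4)*y != 1 ==> 2*c > 15)) || (u < -7 <==> 3*u <= 5) || 3*e >= t))))) && ((!(4*t >= 2*u - 1)) ==> ((3*e == 2 && 3*u != y + 8 && (u + (3/4)*y != 1 ==> 2*c > 15)) || (u < -7 <==> 3*u <= 5) || 3*e >= t)))))) && ((!(4*t >= 2*u - 1)) ==> ((3*e == 2 && 3*u != y + 8 && (u + (3/4)*y != 1 ==> 2*c > 15)) || (u < -7 <==> 3*u <= 5) || 3*e >= t)))) && ((!(2*u > 9 ==> 3*y != 12)) ==> ((4*t >= 2*u - 1 ==> (((2*u > 9 ==> 3*y != 12) ==> ((2*u >= 4*y - 1 || 3*u + 2*y < 2*t - 4) && (4*t >= 2*u - 1 ==> (((2*u > 9 ==> 3*y != 12) ==> ((2*u >= 4*y - 1 || 3*u + 2*y < 2*t - 4) && (!(4*t >= 2*u - 1)) && ((3*e == 2 && 3*u != y + 8 && (u + (3/4)*y != 1 ==> 2*c > 15)) || (u < -7 <==> 3*u <= 5) || 3*e >= t))) && ((!(2*u > 9 ==> 3*y != 12)) ==> ((!(4*t >= 2*u - 1)) && ((3*e == 2 && 3*u != y + 8 && (u + (3/4)*y != 1 ==> 2*c > 15)) || (u < -7 <==> 3*u <= 5) || 3*e >= t))))) && ((!(4*t >= 2*u - 1)) ==> ((3*e == 2 && 3*u != y + 8 && (u + (3/4)*y != 1 ==> 2*c > 15)) || (u < -7 <==> 3*u <= 5) || 3*e >= t)))) && ((!(2*u > 9 ==> 3*y != 12)) ==> ((4*t >= 2*u - 1 ==> (((2*u > 9 ==> 3*y != 12) ==> ((2*u >= 4*y - 1 || 3*u + 2*y < 2*t - 4) && (!(4*t >= 2*u - 1)) && ((3*e == 2 && 3*u != y + 8 && (u + (3/4)*y != 1 ==> 2*c > 15)) || (u < -7 <==> 3*u <= 5) || 3*e >= t))) && ((!(2*u > 9 ==> 3*y != 12)) ==> ((!(4*t >= 2*u - 1)) && ((3*e == 2 && 3*u != y + 8 && (u + (3/4)*y != 1 ==> 2*c > 15)) || (u < -7 <==> 3*u <= 5) || 3*e >= t))))) && ((!(4*t >= 2*u - 1)) ==> ((3*e == 2 && 3*u != y + 8 && (u + (3/4)*y != 1 ==> 2*c > 15)) || (u < -7 <==> 3*u <= 5) || 3*e >= t)))))) && ((!(4*t >= 2*u - 1)) ==> ((3*e == 2 && 3*u != y + 8 && (u + (3/4)*y != 1 ==> 2*c > 15)) || (u < -7 <==> 3*u <= 5) || 3*e >= t)))))) && ((!(4*t >= 2*u - 1)) ==> ((3*e == 2 && 3*u != y + 8 && (u + (3/4)*y != 1 ==> 2*c > 15)) || (u < -7 <==> 3*u <= 5) || 3*e >= t)))) && ((!(2*u > 9 ==> 3*y != 12)) ==> ((4*t >= 2*u - 1 ==> (((2*u > 9 ==> 3*y != 12) ==> ((2*u >= 4*y - 1 || 3*u + 2*y < 2*t - 4) && (4*t >= 2*u - 1 ==> (((2*u > 9 ==> 3*y != 12) ==> ((2*u >= 4*y - 1 || 3*u + 2*y < 2*t - 4) && (4*t >= 2*u - 1 ==> (((2*u > 9 ==> 3*y != 12) ==> ((2*u >= 4*y - 1 || 3*u + 2*y < 2*t - 4) && (!(4*t >= 2*u - 1)) && ((3*e == 2 && 3*u != y + 8 && (u + (3/4)*y != 1 ==> 2*c > 15)) || (u < -7 <==> 3*u <= 5) || 3*e >= t))) && ((!(2*u > 9 ==> 3*y != 12)) ==> ((!(4*t >= 2*u - 1)) && ((3*e == 2 && 3*u != y + 8 && (u + (3/4)*y != 1 ==> 2*c > 15)) || (u < -7 <==> 3*u <= 5) || 3*e >= t))))) && ((!(4*t >= 2*u - 1)) ==> ((3*e == 2 && 3*u != y + 8 && (u + (3/4)*y != 1 ==> 2*c > 15)) || (u < -7 <==> 3*u <= 5) || 3*e >= t)))) && ((!(2*u > 9 ==> 3*y != 12)) ==> ((4*t >= 2*u - 1 ==> (((2*u > 9 ==> 3*y != 12) ==> ((2*u >= 4*y - 1 || 3*u + 2*y < 2*t - 4) && (!(4*t >= 2*u - 1)) && ((3*e == 2 && 3*u != y + 8 && (u + (3/4)*y != 1 ==> 2*c > 15)) || (u < -7 <==> 3*u <= 5) || 3*e >= t))) && ((!(2*u > 9 ==> 3*y != 12)) ==> ((!(4*t >= 2*u - 1)) && ((3*e == 2 && 3*u != y + 8 && (u + (3/4)*y != 1 ==> 2*c > 15)) || (u < -7 <==> 3*u <= 5) || 3*e >= t))))) && ((!(4*t >= 2*u - 1)) ==> ((3*e == 2 && 3*u != y + 8 && (u + (3/4)*y != 1 ==> 2*c > 15)) || (u < -7 <==> 3*u <= 5) || 3*e >= t)))))) && ((!(4*t >= 2*u - 1)) ==> ((3*e == 2 && 3*u != y + 8 && (u + (3/4)*y != 1 ==> 2*c > 15)) || (u < -7 <==> 3*u <= 5) || 3*e >= t)))) && ((!(2*u > 9 ==> 3*y != 12)) ==> ((4*t >= 2*u - 1 ==> (((2*u > 9 ==> 3*y != 12) ==> ((2*u >= 4*y - 1 || 3*u + 2*y < 2*t - 4) && (4*t >= 2*u - 1 ==> (((2*u > 9 ==> 3*y != 12) ==> ((2*u >= 4*y - 1 || 3*u + 2*y < 2*t - 4) && (!(4*t >= 2*u - 1)) && ((3*e == 2 && 3*u != y + 8 && (u + (3/4)*y != 1 ==> 2*c > 15)) || (u < -7 <==> 3*u <= 5) || 3*e >= t))) && ((!(2*u > 9 ==> 3*y != 12)) ==> ((!(4*t >= 2*u - 1)) && ((3*e == 2 && 3*u != y + 8 && (u + (3/4)*y != 1 ==> 2*c > 15)) || (u < -7 <==> 3*u <= 5) || 3*e >= t))))) && ((!(4*t >= 2*u - 1)) ==> ((3*e == 2 && 3*u != y + 8 && (u + (3/4)*y != 1 ==> 2*c > 15)) || (u < -7 <==> 3*u <= 5) || 3*e >= t)))) && ((!(2*u > 9 ==> 3*y != 12)) ==> ((4*t >= 2*u - 1 ==> (((2*u > 9 ==> 3*y != 12) ==> ((2*u >= 4*y - 1 || 3*u + 2*y < 2*t - 4) && (!(4*t >= 2*u - 1)) && ((3*e == 2 && 3*u != y + 8 && (u + (3/4)*y != 1 ==> 2*c > 15)) || (u < -7 <==> 3*u <= 5) || 3*e >= t))) && ((!(2*u > 9 ==> 3*y != 12)) ==> ((!(4*t >= 2*u - 1)) && ((3*e == 2 && 3*u != y + 8 && (u + (3/4)*y != 1 ==> 2*c > 15)) || (u < -7 <==> 3*u <= 5) || 3*e >= t))))) && ((!(4*t >= 2*u - 1)) ==> ((3*e == 2 && 3*u != y + 8 && (u + (3/4)*y != 1 ==> 2*c > 15)) || (u < -7 <==> 3*u <= 5) || 3*e >= t)))))) && ((!(4*t >= 2*u - 1)) ==> ((3*e == 2 && 3*u != y + 8 && (u + (3/4)*y != 1 ==> 2*c > 15)) || (u < -7 <==> 3*u <= 5) || 3*e >= t)))))) && ((!(4*t >= 2*u - 1)) ==> ((3*e == 2 && 3*u != y + 8 && (u + (3/4)*y != 1 ==> 2*c > 15)) || (u < -7 <==> 3*u <= 5) || 3*e >= t)))))) && ((!(4*t >= 2*u - 1)) ==> ((3*e == 2 && 3*u != y + 8 && (u + (3/4)*y != 1 ==> 2*c > 15)) || (u < -7 <==> 3*u <= 5) || 3*e >= t))
Before assert 2*c + y - 3 != e + 6: 2*c + y != e + 9 && (4*t >= 2*u - 1 ==> (((2*u > 9 ==> 3*y != 12) ==> ((2*u >= 4*y - 1 || 3*u + 2*y < 2*t - 4) && (4*t >= 2*u - 1 ==> (((2*u > 9 ==> 3*y != 12) ==> ((2*u >= 4*y - 1 || 3*u + 2*y < 2*t - 4) && (4*t >= 2*u - 1 ==> (((2*u > 9 ==> 3*y != 12) ==> ((2*u >= 4*y - 1 || 3*u + 2*y < 2*t - 4) && (4*t >= 2*u - 1 ==> (((2*u > 9 ==> 3*y != 12) ==> ((2*u >= 4*y - 1 || 3*u + 2*y < 2*t - 4) && (!(4*t >= 2*u - 1)) && ((3*e == 2 && 3*u != y + 8 && (u + (3/4)*y != 1 ==> 2*c > 15)) || (u < -7 <==> 3*u <= 5) || 3*e >= t))) && ((!(2*u > 9 ==> 3*y != 12)) ==> ((!(4*t >= 2*u - 1)) && ((3*e == 2 && 3*u != y + 8 && (u + (3/4)*y != 1 ==> 2*c > 15)) || (u < -7 <==> 3*u <= 5) || 3*e >= t))))) && ((!(4*t >= 2*u - 1)) ==> ((3*e == 2 && 3*u != y + 8 && (u + (3/4)*y != 1 ==> 2*c > 15)) || (u < -7 <==> 3*u <= 5) || 3*e >= t)))) && ((!(2*u > 9 ==> 3*y != 12)) ==> ((4*t >= 2*u - 1 ==> (((2*u > 9 ==> 3*y != 12) ==> ((2*u >= 4*y - 1 || 3*u + 2*y < 2*t - 4) && (!(4*t >= 2*u - 1)) && ((3*e == 2 && 3*u != y + 8 && (u + (3/4)*y != 1 ==> 2*c > 15)) || (u < -7 <==> 3*u <= 5) || 3*e >= t))) && ((!(2*u > 9 ==> 3*y != 12)) ==> ((!(4*t >= 2*u - 1)) && ((3*e == 2 && 3*u != y + 8 && (u + (3/4)*y != 1 ==> 2*c > 15)) || (u < -7 <==> 3*u <= 5) || 3*e >= t))))) && ((!(4*t >= 2*u - 1)) ==> ((3*e == 2 && 3*u != y + 8 && (u + (3/4)*y != 1 ==> 2*c > 15)) || (u < -7 <==> 3*u <= 5) || 3*e >= t)))))) && ((!(4*t >= 2*u - 1)) ==> ((3*e == 2 && 3*u != y + 8 && (u + (3/4)*y != 1 ==> 2*c > 15)) || (u < -7 <==> 3*u <= 5) || 3*e >= t)))) && ((!(2*u > 9 ==> 3*y != 12)) ==> ((4*t >= 2*u - 1 ==> (((2*u > 9 ==> 3*y != 12) ==> ((2*u >= 4*y - 1 || 3*u + 2*y < 2*t - 4) && (4*t >= 2*u - 1 ==> (((2*u > 9 ==> 3*y != 12) ==> ((2*u >= 4*y - 1 || 3*u + 2*y < 2*t - 4) && (!(4*t >= 2*u - 1)) && ((3*e == 2 && 3*u != y + 8 && (u + (3/4)*y != 1 ==> 2*c > 15)) || (u < -7 <==> 3*u <= 5) || 3*e >= t))) && ((!(2*u > 9 ==> 3*y != 12)) ==> ((!(4*t >= 2*u - 1)) && ((3*e == 2 && 3*u != y + 8 && (u + (3/4)*y != 1 ==> 2*c > 15)) || (u < -7 <==> 3*u <= 5) || 3*e >= t))))) && ((!(4*t >= 2*u - 1)) ==> ((3*e == 2 && 3*u != y + 8 && (u + (3/4)*y != 1 ==> 2*c > 15)) || (u < -7 <==> 3*u <= 5) || 3*e >= t)))) && ((!(2*u > 9 ==> 3*y != 12)) ==> ((4*t >= 2*u - 1 ==> (((2*u > 9 ==> 3*y != 12) ==> ((2*u >= 4*y - 1 || 3*u + 2*y < 2*t - 4) && (!(4*t >= 2*u - 1)) && ((3*e == 2 && 3*u != y + 8 && (u + (3/4)*y != 1 ==> 2*c > 15)) || (u < -7 <==> 3*u <= 5) || 3*e >= t))) && ((!(2*u > 9 ==> 3*y != 12)) ==> ((!(4*t >= 2*u - 1)) && ((3*e == 2 && 3*u != y + 8 && (u + (3/4)*y != 1 ==> 2*c > 15)) || (u < -7 <==> 3*u <= 5) || 3*e >= t))))) && ((!(4*t >= 2*u - 1)) ==> ((3*e == 2 && 3*u != y + 8 && (u + (3/4)*y != 1 ==> 2*c > 15)) || (u < -7 <==> 3*u <= 5) || 3*e >= t)))))) && ((!(4*t >= 2*u - 1)) ==> ((3*e == 2 && 3*u != y + 8 && (u + (3/4)*y != 1 ==> 2*c > 15)) || (u < -7 <==> 3*u <= 5) || 3*e >= t)))))) && ((!(4*t >= 2*u - 1)) ==> ((3*e == 2 && 3*u != y + 8 && (u + (3/4)*y != 1 ==> 2*c > 15)) || (u < -7 <==> 3*u <= 5) || 3*e >= t)))) && ((!(2*u > 9 ==> 3*y != 12)) ==> ((4*t >= 2*u - 1 ==> (((2*u > 9 ==> 3*y != 12) ==> ((2*u >= 4*y - 1 || 3*u + 2*y < 2*t - 4) && (4*t >= 2*u - 1 ==> (((2*u > 9 ==> 3*y != 12) ==> ((2*u >= 4*y - 1 || 3*u + 2*y < 2*t - 4) && (4*t >= 2*u - 1 ==> (((2*u > 9 ==> 3*y != 12) ==> ((2*u >= 4*y - 1 || 3*u + 2*y < 2*t - 4) && (!(4*t >= 2*u - 1)) && ((3*e == 2 && 3*u != y + 8 && (u + (3/4)*y != 1 ==> 2*c > 15)) || (u < -7 <==> 3*u <= 5) || 3*e >= t))) && ((!(2*u > 9 ==> 3*y != 12)) ==> ((!(4*t >= 2*u - 1)) && ((3*e == 2 && 3*u != y + 8 && (u + (3/4)*y != 1 ==> 2*c > 15)) || (u < -7 <==> 3*u <= 5) || 3*e >= t))))) && ((!(4*t >= 2*u - 1)) ==> ((3*e == 2 && 3*u != y + 8 && (u + (3/4)*y != 1 ==> 2*c > 15)) || (u < -7 <==> 3*u <= 5) || 3*e >= t)))) && ((!(2*u > 9 ==> 3*y != 12)) ==> ((4*t >= 2*u - 1 ==> (((2*u > 9 ==> 3*y != 12) ==> ((2*u >= 4*y - 1 || 3*u + 2*y < 2*t - 4) && (!(4*t >= 2*u - 1)) && ((3*e == 2 && 3*u != y + 8 && (u + (3/4)*y != 1 ==> 2*c > 15)) || (u < -7 <==> 3*u <= 5) || 3*e >= t))) && ((!(2*u > 9 ==> 3*y != 12)) ==> ((!(4*t >= 2*u - 1)) && ((3*e == 2 && 3*u != y + 8 && (u + (3/4)*y != 1 ==> 2*c > 15)) || (u < -7 <==> 3*u <= 5) || 3*e >= t))))) && ((!(4*t >= 2*u - 1)) ==> ((3*e == 2 && 3*u != y + 8 && (u + (3/4)*y != 1 ==> 2*c > 15)) || (u < -7 <==> 3*u <= 5) || 3*e >= t)))))) && ((!(4*t >= 2*u - 1)) ==> ((3*e == 2 && 3*u != y + 8 && (u + (3/4)*y != 1 ==> 2*c > 15)) || (u < -7 <==> 3*u <= 5) || 3*e >= t)))) && ((!(2*u > 9 ==> 3*y != 12)) ==> ((4*t >= 2*u - 1 ==> (((2*u > 9 ==> 3*y != 12) ==> ((2*u >= 4*y - 1 || 3*u + 2*y < 2*t - 4) && (4*t >= 2*u - 1 ==> (((2*u > 9 ==> 3*y != 12) ==> ((2*u >= 4*y - 1 || 3*u + 2*y < 2*t - 4) && (!(4*t >= 2*u - 1)) && ((3*e == 2 && 3*u != y + 8 && (u + (3/4)*y != 1 ==> 2*c > 15)) || (u < -7 <==> 3*u <= 5) || 3*e >= t))) && ((!(2*u > 9 ==> 3*y != 12)) ==> ((!(4*t >= 2*u - 1)) && ((3*e == 2 && 3*u != y + 8 && (u + (3/4)*y != 1 ==> 2*c > 15)) || (u < -7 <==> 3*u <= 5) || 3*e >= t))))) && ((!(4*t >= 2*u - 1)) ==> ((3*e == 2 && 3*u != y + 8 && (u + (3/4)*y != 1 ==> 2*c > 15)) || (u < -7 <==> 3*u <= 5) || 3*e >= t)))) && ((!(2*u > 9 ==> 3*y != 12)) ==> ((4*t >= 2*u - 1 ==> (((2*u > 9 ==> 3*y != 12) ==> ((2*u >= 4*y - 1 || 3*u + 2*y < 2*t - 4) && (!(4*t >= 2*u - 1)) && ((3*e == 2 && 3*u != y + 8 && (u + (3/4)*y != 1 ==> 2*c > 15)) || (u < -7 <==> 3*u <= 5) || 3*e >= t))) && ((!(2*u > 9 ==> 3*y != 12)) ==> ((!(4*t >= 2*u - 1)) && ((3*e == 2 && 3*u != y + 8 && (u + (3/4)*y != 1 ==> 2*c > 15)) || (u < -7 <==> 3*u <= 5) || 3*e >= t))))) && ((!(4*t >= 2*u - 1)) ==> ((3*e == 2 && 3*u != y + 8 && (u + (3/4)*y != 1 ==> 2*c > 15)) || (u < -7 <==> 3*u <= 5) || 3*e >= t)))))) && ((!(4*t >= 2*u - 1)) ==> ((3*e == 2 && 3*u != y + 8 && (u + (3/4)*y != 1 ==> 2*c > 15)) || (u < -7 <==> 3*u <= 5) || 3*e >= t)))))) && ((!(4*t >= 2*u - 1)) ==> ((3*e == 2 && 3*u != y + 8 && (u + (3/4)*y != 1 ==> 2*c > 15)) || (u < -7 <==> 3*u <= 5) || 3*e >= t)))))) && ((!(4*t >= 2*u - 1)) ==> ((3*e == 2 && 3*u != y + 8 && (u + (3/4)*y != 1 ==> 2*c > 15)) || (u < -7 <==> 3*u <= 5) || 3*e >= t))
Answer: WP = 2*c + y != e + 9 && (4*t >= 2*u - 1 ==> (((2*u > 9 ==> 3*y != 12) ==> ((2*u >= 4*y - 1 || 3*u + 2*y < 2*t - 4) && (4*t >= 2*u - 1 ==> (((2*u > 9 ==> 3*y != 12) ==> ((2*u >= 4*y - 1 || 3*u + 2*y < 2*t - 4) && (4*t >= 2*u - 1 ==> (((2*u > 9 ==> 3*y != 12) ==> ((2*u >= 4*y - 1 || 3*u + 2*y < 2*t - 4) && (4*t >= 2*u - 1 ==> (((2*u > 9 ==> 3*y != 12) ==> ((2*u >= 4*y - 1 || 3*u + 2*y < 2*t - 4) && (!(4*t >= 2*u - 1)) && ((3*e == 2 && 3*u != y + 8 && (u + (3/4)*y != 1 ==> 2*c > 15)) || (u < -7 <==> 3*u <= 5) || 3*e >= t))) && ((!(2*u > 9 ==> 3*y != 12)) ==> ((!(4*t >= 2*u - 1)) && ((3*e == 2 && 3*u != y + 8 && (u + (3/4)*y != 1 ==> 2*c > 15)) || (u < -7 <==> 3*u <= 5) || 3*e >= t))))) && ((!(4*t >= 2*u - 1)) ==> ((3*e == 2 && 3*u != y + 8 && (u + (3/4)*y != 1 ==> 2*c > 15)) || (u < -7 <==> 3*u <= 5) || 3*e >= t)))) && ((!(2*u > 9 ==> 3*y != 12)) ==> ((4*t >= 2*u - 1 ==> (((2*u > 9 ==> 3*y != 12) ==> ((2*u >= 4*y - 1 || 3*u + 2*y < 2*t - 4) && (!(4*t >= 2*u - 1)) && ((3*e == 2 && 3*u != y + 8 && (u + (3/4)*y != 1 ==> 2*c > 15)) || (u < -7 <==> 3*u <= 5) || 3*e >= t))) && ((!(2*u > 9 ==> 3*y != 12)) ==> ((!(4*t >= 2*u - 1)) && ((3*e == 2 && 3*u != y + 8 && (u + (3/4)*y != 1 ==> 2*c > 15)) || (u < -7 <==> 3*u <= 5) || 3*e >= t))))) && ((!(4*t >= 2*u - 1)) ==> ((3*e == 2 && 3*u != y + 8 && (u + (3/4)*y != 1 ==> 2*c > 15)) || (u < -7 <==> 3*u <= 5) || 3*e >= t)))))) && ((!(4*t >= 2*u - 1)) ==> ((3*e == 2 && 3*u != y + 8 && (u + (3/4)*y != 1 ==> 2*c > 15)) || (u < -7 <==> 3*u <= 5) || 3*e >= t)))) && ((!(2*u > 9 ==> 3*y != 12)) ==> ((4*t >= 2*u - 1 ==> (((2*u > 9 ==> 3*y != 12) ==> ((2*u >= 4*y - 1 || 3*u + 2*y < 2*t - 4) && (4*t >= 2*u - 1 ==> (((2*u > 9 ==> 3*y != 12) ==> ((2*u >= 4*y - 1 || 3*u + 2*y < 2*t - 4) && (!(4*t >= 2*u - 1)) && ((3*e == 2 && 3*u != y + 8 && (u + (3/4)*y != 1 ==> 2*c > 15)) || (u < -7 <==> 3*u <= 5) || 3*e >= t))) && ((!(2*u > 9 ==> 3*y != 12)) ==> ((!(4*t >= 2*u - 1)) && ((3*e == 2 && 3*u != y + 8 && (u + (3/4)*y != 1 ==> 2*c > 15)) || (u < -7 <==> 3*u <= 5) || 3*e >= t))))) && ((!(4*t >= 2*u - 1)) ==> ((3*e == 2 && 3*u != y + 8 && (u + (3/4)*y != 1 ==> 2*c > 15)) || (u < -7 <==> 3*u <= 5) || 3*e >= t)))) && ((!(2*u > 9 ==> 3*y != 12)) ==> ((4*t >= 2*u - 1 ==> (((2*u > 9 ==> 3*y != 12) ==> ((2*u >= 4*y - 1 || 3*u + 2*y < 2*t - 4) && (!(4*t >= 2*u - 1)) && ((3*e == 2 && 3*u != y + 8 && (u + (3/4)*y != 1 ==> 2*c > 15)) || (u < -7 <==> 3*u <= 5) || 3*e >= t))) && ((!(2*u > 9 ==> 3*y != 12)) ==> ((!(4*t >= 2*u - 1)) && ((3*e == 2 && 3*u != y + 8 && (u + (3/4)*y != 1 ==> 2*c > 15)) || (u < -7 <==> 3*u <= 5) || 3*e >= t))))) && ((!(4*t >= 2*u - 1)) ==> ((3*e == 2 && 3*u != y + 8 && (u + (3/4)*y != 1 ==> 2*c > 15)) || (u < -7 <==> 3*u <= 5) || 3*e >= t)))))) && ((!(4*t >= 2*u - 1)) ==> ((3*e == 2 && 3*u != y + 8 && (u + (3/4)*y != 1 ==> 2*c > 15)) || (u < -7 <==> 3*u <= 5) || 3*e >= t)))))) && ((!(4*t >= 2*u - 1)) ==> ((3*e == 2 && 3*u != y + 8 && (u + (3/4)*y != 1 ==> 2*c > 15)) || (u < -7 <==> 3*u <= 5) || 3*e >= t)))) && ((!(2*u > 9 ==> 3*y != 12)) ==> ((4*t >= 2*u - 1 ==> (((2*u > 9 ==> 3*y != 12) ==> ((2*u >= 4*y - 1 || 3*u + 2*y < 2*t - 4) && (4*t >= 2*u - 1 ==> (((2*u > 9 ==> 3*y != 12) ==> ((2*u >= 4*y - 1 || 3*u + 2*y < 2*t - 4) && (4*t >= 2*u - 1 ==> (((2*u > 9 ==> 3*y != 12) ==> ((2*u >= 4*y - 1 || 3*u + 2*y < 2*t - 4) && (!(4*t >= 2*u - 1)) && ((3*e == 2 && 3*u != y + 8 && (u + (3/4)*y != 1 ==> 2*c > 15)) || (u < -7 <==> 3*u <= 5) || 3*e >= t))) && ((!(2*u > 9 ==> 3*y != 12)) ==> ((!(4*t >= 2*u - 1)) && ((3*e == 2 && 3*u != y + 8 && (u + (3/4)*y != 1 ==> 2*c > 15)) || (u < -7 <==> 3*u <= 5) || 3*e >= t))))) && ((!(4*t >= 2*u - 1)) ==> ((3*e == 2 && 3*u != y + 8 && (u + (3/4)*y != 1 ==> 2*c > 15)) || (u < -7 <==> 3*u <= 5) || 3*e >= t)))) && ((!(2*u > 9 ==> 3*y != 12)) ==> ((4*t >= 2*u - 1 ==> (((2*u > 9 ==> 3*y != 12) ==> ((2*u >= 4*y - 1 || 3*u + 2*y < 2*t - 4) && (!(4*t >= 2*u - 1)) && ((3*e == 2 && 3*u != y + 8 && (u + (3/4)*y != 1 ==> 2*c > 15)) || (u < -7 <==> 3*u <= 5) || 3*e >= t))) && ((!(2*u > 9 ==> 3*y != 12)) ==> ((!(4*t >= 2*u - 1)) && ((3*e == 2 && 3*u != y + 8 && (u + (3/4)*y != 1 ==> 2*c > 15)) || (u < -7 <==> 3*u <= 5) || 3*e >= t))))) && ((!(4*t >= 2*u - 1)) ==> ((3*e == 2 && 3*u != y + 8 && (u + (3/4)*y != 1 ==> 2*c > 15)) || (u < -7 <==> 3*u <= 5) || 3*e >= t)))))) && ((!(4*t >= 2*u - 1)) ==> ((3*e == 2 && 3*u != y + 8 && (u + (3/4)*y != 1 ==> 2*c > 15)) || (u < -7 <==> 3*u <= 5) || 3*e >= t)))) && ((!(2*u > 9 ==> 3*y != 12)) ==> ((4*t >= 2*u - 1 ==> (((2*u > 9 ==> 3*y != 12) ==> ((2*u >= 4*y - 1 || 3*u + 2*y < 2*t - 4) && (4*t >= 2*u - 1 ==> (((2*u > 9 ==> 3*y != 12) ==> ((2*u >= 4*y - 1 || 3*u + 2*y < 2*t - 4) && (!(4*t >= 2*u - 1)) && ((3*e == 2 && 3*u != y + 8 && (u + (3/4)*y != 1 ==> 2*c > 15)) || (u < -7 <==> 3*u <= 5) || 3*e >= t))) && ((!(2*u > 9 ==> 3*y != 12)) ==> ((!(4*t >= 2*u - 1)) && ((3*e == 2 && 3*u != y + 8 && (u + (3/4)*y != 1 ==> 2*c > 15)) || (u < -7 <==> 3*u <= 5) || 3*e >= t))))) && ((!(4*t >= 2*u - 1)) ==> ((3*e == 2 && 3*u != y + 8 && (u + (3/4)*y != 1 ==> 2*c > 15)) || (u < -7 <==> 3*u <= 5) || 3*e >= t)))) && ((!(2*u > 9 ==> 3*y != 12)) ==> ((4*t >= 2*u - 1 ==> (((2*u > 9 ==> 3*y != 12) ==> ((2*u >= 4*y - 1 || 3*u + 2*y < 2*t - 4) && (!(4*t >= 2*u - 1)) && ((3*e == 2 && 3*u != y + 8 && (u + (3/4)*y != 1 ==> 2*c > 15)) || (u < -7 <==> 3*u <= 5) || 3*e >= t))) && ((!(2*u > 9 ==> 3*y != 12)) ==> ((!(4*t >= 2*u - 1)) && ((3*e == 2 && 3*u != y + 8 && (u + (3/4)*y != 1 ==> 2*c > 15)) || (u < -7 <==> 3*u <= 5) || 3*e >= t))))) && ((!(4*t >= 2*u - 1)) ==> ((3*e == 2 && 3*u != y + 8 && (u + (3/4)*y != 1 ==> 2*c > 15)) || (u < -7 <==> 3*u <= 5) || 3*e >= t)))))) && ((!(4*t >= 2*u - 1)) ==> ((3*e == 2 && 3*u != y + 8 && (u + (3/4)*y != 1 ==> 2*c > 15)) || (u < -7 <==> 3*u <= 5) || 3*e >= t)))))) && ((!(4*t >= 2*u - 1)) ==> ((3*e == 2 && 3*u != y + 8 && (u + (3/4)*y != 1 ==> 2*c > 15)) || (u < -7 <==> 3*u <= 5) || 3*e >= t)))))) && ((!(4*t >= 2*u - 1)) ==> ((3*e == 2 && 3*u != y + 8 && (u + (3/4)*y != 1 ==> 2*c > 15)) || (u < -7 <==> 3*u <= 5) || 3*e >= t))
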